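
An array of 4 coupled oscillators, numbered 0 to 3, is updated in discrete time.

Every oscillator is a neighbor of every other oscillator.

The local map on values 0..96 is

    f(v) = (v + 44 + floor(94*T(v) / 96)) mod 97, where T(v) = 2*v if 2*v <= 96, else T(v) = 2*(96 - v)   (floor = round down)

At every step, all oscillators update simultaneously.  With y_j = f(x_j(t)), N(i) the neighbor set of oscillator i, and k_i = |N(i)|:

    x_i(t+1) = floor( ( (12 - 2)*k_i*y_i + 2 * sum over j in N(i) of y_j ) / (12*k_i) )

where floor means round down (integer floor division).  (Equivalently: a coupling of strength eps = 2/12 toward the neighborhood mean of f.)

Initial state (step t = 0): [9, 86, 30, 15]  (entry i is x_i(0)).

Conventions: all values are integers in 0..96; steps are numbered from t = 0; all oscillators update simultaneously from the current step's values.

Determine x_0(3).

Simulating step by step:
t=0: [9, 86, 30, 15]
t=1: [68, 54, 40, 82]
t=2: [68, 79, 65, 58]
t=3: [69, 61, 71, 76]

Answer: x_0(3) = 69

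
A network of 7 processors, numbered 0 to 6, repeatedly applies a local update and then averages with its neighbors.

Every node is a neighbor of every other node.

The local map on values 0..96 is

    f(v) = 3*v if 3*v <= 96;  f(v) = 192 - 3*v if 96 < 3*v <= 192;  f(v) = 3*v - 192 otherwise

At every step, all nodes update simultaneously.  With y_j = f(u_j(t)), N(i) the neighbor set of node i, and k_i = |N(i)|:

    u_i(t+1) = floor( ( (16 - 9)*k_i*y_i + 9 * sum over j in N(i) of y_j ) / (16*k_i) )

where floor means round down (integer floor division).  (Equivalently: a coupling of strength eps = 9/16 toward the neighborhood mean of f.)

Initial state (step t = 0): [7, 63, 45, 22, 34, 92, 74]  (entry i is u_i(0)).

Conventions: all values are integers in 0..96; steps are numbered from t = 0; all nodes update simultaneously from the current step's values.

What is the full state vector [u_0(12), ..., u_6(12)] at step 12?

Answer: [41, 33, 35, 31, 35, 30, 37]

Derivation:
t=0: [7, 63, 45, 22, 34, 92, 74]
t=1: [40, 33, 52, 55, 63, 61, 43]
t=2: [53, 60, 40, 37, 29, 31, 50]
t=3: [50, 43, 64, 67, 69, 71, 53]
t=4: [31, 38, 17, 20, 22, 24, 28]
t=5: [79, 74, 64, 67, 69, 72, 76]
t=6: [30, 25, 14, 18, 20, 23, 27]
t=7: [75, 69, 58, 62, 64, 67, 72]
t=8: [21, 15, 16, 11, 9, 12, 18]
t=9: [50, 44, 45, 40, 37, 41, 47]
t=10: [54, 61, 60, 65, 68, 64, 58]
t=11: [18, 10, 12, 8, 12, 7, 14]
t=12: [41, 33, 35, 31, 35, 30, 37]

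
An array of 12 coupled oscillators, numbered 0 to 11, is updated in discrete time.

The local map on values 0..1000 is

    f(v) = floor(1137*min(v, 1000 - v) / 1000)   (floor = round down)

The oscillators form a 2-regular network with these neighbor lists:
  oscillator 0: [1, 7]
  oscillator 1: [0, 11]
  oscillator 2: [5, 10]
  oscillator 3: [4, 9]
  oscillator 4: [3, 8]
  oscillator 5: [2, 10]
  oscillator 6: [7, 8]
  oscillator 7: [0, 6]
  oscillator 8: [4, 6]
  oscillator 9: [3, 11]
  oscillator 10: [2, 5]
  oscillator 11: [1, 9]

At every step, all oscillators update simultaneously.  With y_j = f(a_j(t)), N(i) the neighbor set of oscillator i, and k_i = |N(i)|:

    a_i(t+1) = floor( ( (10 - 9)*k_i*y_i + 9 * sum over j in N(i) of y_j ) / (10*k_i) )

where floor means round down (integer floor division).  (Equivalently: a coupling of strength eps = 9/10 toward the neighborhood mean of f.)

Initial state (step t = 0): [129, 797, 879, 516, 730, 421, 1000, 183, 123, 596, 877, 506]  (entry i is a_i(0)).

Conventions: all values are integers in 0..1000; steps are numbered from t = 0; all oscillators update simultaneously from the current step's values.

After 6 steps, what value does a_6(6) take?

Simulating step by step:
t=0: [129, 797, 879, 516, 730, 421, 1000, 183, 123, 596, 877, 506]
t=1: [211, 341, 291, 399, 340, 172, 156, 86, 151, 545, 290, 366]
t=2: [241, 333, 268, 451, 319, 316, 138, 196, 270, 442, 269, 448]
t=3: [297, 390, 329, 440, 404, 309, 253, 215, 263, 509, 328, 446]
t=4: [342, 424, 362, 507, 405, 370, 273, 305, 365, 508, 363, 501]
t=5: [411, 477, 415, 514, 484, 412, 373, 348, 388, 563, 415, 525]
t=6: [468, 507, 469, 525, 501, 470, 418, 440, 482, 541, 469, 521]

Answer: a_6(6) = 418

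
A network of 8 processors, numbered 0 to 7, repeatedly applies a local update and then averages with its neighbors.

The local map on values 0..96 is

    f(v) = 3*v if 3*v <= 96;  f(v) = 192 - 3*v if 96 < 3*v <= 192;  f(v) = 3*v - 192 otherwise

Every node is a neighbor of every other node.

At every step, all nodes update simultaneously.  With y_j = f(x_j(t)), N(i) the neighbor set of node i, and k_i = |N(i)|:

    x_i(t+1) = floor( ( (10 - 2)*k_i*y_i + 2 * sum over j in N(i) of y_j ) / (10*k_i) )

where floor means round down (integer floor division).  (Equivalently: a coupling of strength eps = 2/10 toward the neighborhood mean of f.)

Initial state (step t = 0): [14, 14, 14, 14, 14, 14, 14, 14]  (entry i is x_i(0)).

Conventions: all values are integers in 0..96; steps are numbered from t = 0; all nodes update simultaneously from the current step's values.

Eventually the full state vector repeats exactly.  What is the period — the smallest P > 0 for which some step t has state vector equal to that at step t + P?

Simulating step by step:
t=0: [14, 14, 14, 14, 14, 14, 14, 14]
t=1: [42, 42, 42, 42, 42, 42, 42, 42]
t=2: [66, 66, 66, 66, 66, 66, 66, 66]
t=3: [6, 6, 6, 6, 6, 6, 6, 6]
t=4: [18, 18, 18, 18, 18, 18, 18, 18]
t=5: [54, 54, 54, 54, 54, 54, 54, 54]
t=6: [30, 30, 30, 30, 30, 30, 30, 30]
t=7: [90, 90, 90, 90, 90, 90, 90, 90]
t=8: [78, 78, 78, 78, 78, 78, 78, 78]
t=9: [42, 42, 42, 42, 42, 42, 42, 42]

Answer: 8
Key observation: The state at step 1, [42, 42, 42, 42, 42, 42, 42, 42], reappears at step 9 — and no state repeats earlier — so the cycle the system enters has period 8.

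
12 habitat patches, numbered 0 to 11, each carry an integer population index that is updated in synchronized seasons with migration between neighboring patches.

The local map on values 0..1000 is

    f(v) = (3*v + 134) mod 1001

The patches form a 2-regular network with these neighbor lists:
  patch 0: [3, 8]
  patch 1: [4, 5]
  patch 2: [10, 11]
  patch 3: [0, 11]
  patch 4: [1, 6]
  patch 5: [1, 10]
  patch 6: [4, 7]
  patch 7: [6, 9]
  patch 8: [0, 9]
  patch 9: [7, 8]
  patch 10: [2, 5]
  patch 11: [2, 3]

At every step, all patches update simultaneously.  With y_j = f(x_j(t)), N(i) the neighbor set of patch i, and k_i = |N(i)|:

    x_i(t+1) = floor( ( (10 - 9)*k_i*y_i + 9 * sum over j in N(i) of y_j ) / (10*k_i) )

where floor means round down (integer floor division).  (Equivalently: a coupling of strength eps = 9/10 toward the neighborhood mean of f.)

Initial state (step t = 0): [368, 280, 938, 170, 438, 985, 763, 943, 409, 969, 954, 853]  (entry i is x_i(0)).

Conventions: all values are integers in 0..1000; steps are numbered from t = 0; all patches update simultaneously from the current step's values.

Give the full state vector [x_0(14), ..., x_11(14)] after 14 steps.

Simulating step by step:
t=0: [368, 280, 938, 170, 438, 985, 763, 943, 409, 969, 954, 853]
t=1: [475, 337, 852, 482, 672, 894, 675, 302, 159, 598, 563, 784]
t=2: [591, 447, 656, 526, 150, 516, 99, 491, 729, 385, 758, 618]
t=3: [554, 616, 636, 922, 465, 464, 578, 384, 569, 445, 392, 463]
t=4: [861, 571, 377, 682, 884, 633, 452, 629, 652, 553, 285, 474]
t=5: [191, 451, 721, 589, 679, 828, 410, 578, 686, 127, 231, 254]
t=6: [561, 401, 804, 811, 398, 652, 502, 481, 568, 527, 492, 627]
t=7: [712, 220, 334, 429, 471, 434, 470, 666, 772, 707, 345, 500]
t=8: [417, 520, 373, 447, 656, 476, 358, 371, 279, 285, 273, 313]
t=9: [688, 366, 486, 252, 415, 796, 176, 562, 714, 646, 461, 333]
t=10: [543, 427, 350, 236, 439, 388, 604, 411, 147, 498, 551, 679]
t=11: [713, 377, 448, 503, 656, 569, 461, 744, 682, 486, 294, 478]
t=12: [396, 449, 309, 441, 361, 209, 260, 534, 405, 303, 594, 560]
t=13: [393, 487, 783, 555, 648, 703, 519, 503, 198, 491, 460, 313]
t=14: [717, 202, 311, 252, 585, 522, 392, 647, 485, 677, 376, 582]

Answer: [717, 202, 311, 252, 585, 522, 392, 647, 485, 677, 376, 582]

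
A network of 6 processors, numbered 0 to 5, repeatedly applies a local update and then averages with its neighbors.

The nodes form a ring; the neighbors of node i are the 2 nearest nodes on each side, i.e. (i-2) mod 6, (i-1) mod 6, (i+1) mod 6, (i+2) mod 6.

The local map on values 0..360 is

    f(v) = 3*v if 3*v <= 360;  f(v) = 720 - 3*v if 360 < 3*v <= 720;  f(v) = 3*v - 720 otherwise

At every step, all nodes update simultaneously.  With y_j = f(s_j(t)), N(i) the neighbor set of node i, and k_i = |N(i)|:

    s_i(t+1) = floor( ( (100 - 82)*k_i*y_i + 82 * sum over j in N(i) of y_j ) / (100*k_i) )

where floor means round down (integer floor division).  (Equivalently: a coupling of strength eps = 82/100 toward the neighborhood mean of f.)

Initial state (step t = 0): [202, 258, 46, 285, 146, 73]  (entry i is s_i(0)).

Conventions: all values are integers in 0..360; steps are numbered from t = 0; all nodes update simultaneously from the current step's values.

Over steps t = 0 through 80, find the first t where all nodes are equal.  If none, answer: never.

Answer: 9
Key observation: Synchronization is absorbing here: once all nodes are equal they stay equal, and step 9 is the first all-equal step.

Derivation:
t=0: [202, 258, 46, 285, 146, 73]  (not all equal)
t=1: [162, 133, 144, 166, 174, 159]  (not all equal)
t=2: [257, 260, 251, 255, 237, 243]  (not all equal)
t=3: [31, 39, 39, 30, 29, 35]  (not all equal)
t=4: [104, 104, 100, 103, 98, 98]  (not all equal)
t=5: [302, 305, 305, 301, 301, 304]  (not all equal)
t=6: [190, 190, 188, 189, 187, 187]  (not all equal)
t=7: [154, 153, 153, 155, 155, 154]  (not all equal)
t=8: [258, 258, 257, 258, 257, 257]  (not all equal)
t=9: [52, 52, 52, 52, 52, 52]  (all equal)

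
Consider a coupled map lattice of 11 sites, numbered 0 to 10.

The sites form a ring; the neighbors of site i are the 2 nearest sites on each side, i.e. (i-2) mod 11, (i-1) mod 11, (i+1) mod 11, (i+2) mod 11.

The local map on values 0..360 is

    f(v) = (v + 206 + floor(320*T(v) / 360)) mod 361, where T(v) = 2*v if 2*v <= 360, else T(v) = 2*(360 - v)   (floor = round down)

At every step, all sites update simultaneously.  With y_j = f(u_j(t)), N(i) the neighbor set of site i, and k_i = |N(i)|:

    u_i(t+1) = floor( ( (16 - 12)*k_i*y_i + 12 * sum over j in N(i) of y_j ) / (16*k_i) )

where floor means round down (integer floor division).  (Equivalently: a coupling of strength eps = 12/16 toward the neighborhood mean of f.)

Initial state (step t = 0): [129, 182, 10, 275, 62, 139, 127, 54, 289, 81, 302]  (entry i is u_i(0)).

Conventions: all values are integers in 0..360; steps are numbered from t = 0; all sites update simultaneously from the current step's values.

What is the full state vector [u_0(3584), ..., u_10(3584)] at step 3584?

Simulating step by step:
t=0: [129, 182, 10, 275, 62, 139, 127, 54, 289, 81, 302]
t=1: [218, 265, 214, 222, 179, 215, 211, 231, 228, 217, 226]
t=2: [307, 304, 313, 313, 323, 319, 318, 312, 311, 310, 305]
t=3: [245, 244, 241, 239, 237, 237, 238, 240, 242, 244, 245]
t=4: [294, 295, 297, 298, 299, 299, 298, 297, 296, 295, 294]
t=5: [255, 254, 254, 253, 252, 252, 253, 253, 254, 255, 255]
t=6: [286, 286, 287, 288, 288, 288, 288, 287, 287, 286, 286]
t=7: [261, 261, 261, 261, 261, 261, 261, 261, 261, 261, 261]
t=8: [282, 282, 282, 282, 282, 282, 282, 282, 282, 282, 282]
t=9: [265, 265, 265, 265, 265, 265, 265, 265, 265, 265, 265]
t=10: [278, 278, 278, 278, 278, 278, 278, 278, 278, 278, 278]
t=11: [268, 268, 268, 268, 268, 268, 268, 268, 268, 268, 268]
t=12: [276, 276, 276, 276, 276, 276, 276, 276, 276, 276, 276]
t=13: [270, 270, 270, 270, 270, 270, 270, 270, 270, 270, 270]
t=14: [275, 275, 275, 275, 275, 275, 275, 275, 275, 275, 275]
t=15: [271, 271, 271, 271, 271, 271, 271, 271, 271, 271, 271]
t=16: [274, 274, 274, 274, 274, 274, 274, 274, 274, 274, 274]
t=17: [271, 271, 271, 271, 271, 271, 271, 271, 271, 271, 271]

Answer: [274, 274, 274, 274, 274, 274, 274, 274, 274, 274, 274]
Key observation: The state at step 15, [271, 271, 271, 271, 271, 271, 271, 271, 271, 271, 271], reappears at step 17: the system is in a cycle of period 2 from step 15 on.  Therefore the state at step 3584 equals the state at step 15 + ((3584 - 15) mod 2) = 16, which is [274, 274, 274, 274, 274, 274, 274, 274, 274, 274, 274].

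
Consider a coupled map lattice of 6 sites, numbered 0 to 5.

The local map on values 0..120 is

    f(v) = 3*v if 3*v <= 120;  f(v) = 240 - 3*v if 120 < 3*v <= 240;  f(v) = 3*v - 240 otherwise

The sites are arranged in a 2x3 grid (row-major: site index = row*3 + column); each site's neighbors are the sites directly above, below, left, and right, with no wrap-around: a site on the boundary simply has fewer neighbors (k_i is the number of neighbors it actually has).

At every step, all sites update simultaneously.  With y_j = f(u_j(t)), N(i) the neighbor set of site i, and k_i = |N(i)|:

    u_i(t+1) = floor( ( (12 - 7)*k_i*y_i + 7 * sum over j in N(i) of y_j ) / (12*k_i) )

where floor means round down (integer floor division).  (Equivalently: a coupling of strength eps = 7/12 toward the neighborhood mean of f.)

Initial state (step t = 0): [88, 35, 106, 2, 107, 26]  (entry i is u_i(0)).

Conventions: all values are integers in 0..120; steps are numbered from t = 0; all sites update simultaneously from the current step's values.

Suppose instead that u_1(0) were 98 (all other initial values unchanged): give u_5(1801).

Simulating step by step:
t=0: [88, 98, 106, 2, 107, 26]
t=1: [27, 58, 71, 33, 60, 78]
t=2: [81, 60, 32, 82, 58, 27]
t=3: [20, 57, 81, 22, 56, 81]
t=4: [64, 55, 22, 66, 56, 23]
t=5: [54, 67, 69, 52, 66, 69]
t=6: [68, 46, 34, 70, 47, 35]
t=7: [53, 88, 102, 51, 87, 102]
t=8: [66, 42, 53, 66, 43, 52]
t=9: [63, 93, 91, 62, 92, 91]
t=10: [48, 39, 34, 47, 39, 33]
t=11: [103, 110, 105, 103, 110, 105]
t=12: [75, 83, 79, 75, 83, 79]
t=13: [13, 9, 4, 13, 9, 4]
t=14: [35, 26, 16, 35, 26, 16]
t=15: [97, 77, 56, 97, 77, 56]
t=16: [38, 29, 53, 38, 29, 53]
t=17: [106, 91, 82, 106, 91, 82]
t=18: [64, 36, 13, 64, 36, 13]
t=19: [65, 82, 59, 65, 82, 59]
t=20: [33, 24, 46, 33, 24, 46]
t=21: [91, 83, 93, 91, 83, 93]
t=22: [26, 19, 30, 26, 19, 30]
t=23: [71, 67, 80, 71, 67, 80]
t=24: [30, 29, 11, 30, 29, 11]
t=25: [89, 77, 48, 89, 77, 48]
t=26: [21, 29, 70, 21, 29, 70]
t=27: [70, 71, 46, 70, 71, 46]
t=28: [29, 42, 80, 29, 42, 80]
t=29: [94, 86, 33, 94, 86, 33]
t=30: [35, 38, 75, 35, 38, 75]
t=31: [107, 93, 43, 107, 93, 43]
t=32: [68, 61, 90, 68, 61, 90]
t=33: [42, 47, 37, 42, 47, 37]
t=34: [109, 104, 107, 109, 104, 107]
t=35: [82, 76, 78, 82, 76, 78]
t=36: [7, 9, 7, 7, 9, 7]
t=37: [22, 24, 22, 22, 24, 22]
t=38: [67, 69, 67, 67, 69, 67]
t=39: [37, 35, 37, 37, 35, 37]
t=40: [109, 107, 109, 109, 107, 109]
t=41: [85, 83, 85, 85, 83, 85]
t=42: [13, 11, 13, 13, 11, 13]
t=43: [37, 35, 37, 37, 35, 37]

Answer: u_5(1801) = 85
Key observation: The state at step 39, [37, 35, 37, 37, 35, 37], reappears at step 43: the system is in a cycle of period 4 from step 39 on.  Therefore the state at step 1801 equals the state at step 39 + ((1801 - 39) mod 4) = 41, which is [85, 83, 85, 85, 83, 85].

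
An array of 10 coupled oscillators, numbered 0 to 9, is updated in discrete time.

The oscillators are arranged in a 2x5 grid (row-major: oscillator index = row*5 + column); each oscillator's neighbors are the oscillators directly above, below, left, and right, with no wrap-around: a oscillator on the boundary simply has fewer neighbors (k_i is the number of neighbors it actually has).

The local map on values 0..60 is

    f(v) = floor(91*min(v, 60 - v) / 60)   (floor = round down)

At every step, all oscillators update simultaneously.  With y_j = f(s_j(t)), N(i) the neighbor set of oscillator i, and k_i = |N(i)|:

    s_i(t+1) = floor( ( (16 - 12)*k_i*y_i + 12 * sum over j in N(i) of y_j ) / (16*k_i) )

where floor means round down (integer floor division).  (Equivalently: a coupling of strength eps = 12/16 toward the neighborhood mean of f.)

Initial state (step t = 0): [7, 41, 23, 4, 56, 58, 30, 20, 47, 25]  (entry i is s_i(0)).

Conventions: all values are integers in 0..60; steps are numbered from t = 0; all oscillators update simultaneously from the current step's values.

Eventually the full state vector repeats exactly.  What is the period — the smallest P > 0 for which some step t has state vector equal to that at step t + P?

Simulating step by step:
t=0: [7, 41, 23, 4, 56, 58, 30, 20, 47, 25]
t=1: [14, 29, 24, 16, 17, 21, 26, 32, 23, 18]
t=2: [33, 34, 36, 29, 25, 30, 38, 37, 31, 28]
t=3: [41, 37, 38, 39, 41, 38, 37, 36, 40, 40]
t=4: [32, 32, 33, 30, 29, 31, 34, 33, 31, 29]
t=5: [42, 40, 41, 42, 43, 41, 41, 40, 42, 43]
t=6: [28, 28, 28, 26, 25, 27, 29, 28, 27, 25]
t=7: [41, 42, 41, 39, 37, 41, 41, 41, 39, 38]
t=8: [27, 27, 28, 31, 32, 28, 27, 28, 30, 32]
t=9: [40, 40, 41, 43, 42, 40, 41, 42, 43, 43]
t=10: [30, 29, 27, 26, 25, 29, 28, 27, 25, 25]
t=11: [43, 42, 40, 38, 37, 43, 42, 39, 38, 37]
t=12: [25, 27, 30, 32, 33, 25, 27, 30, 32, 33]
t=13: [38, 40, 43, 42, 40, 38, 40, 43, 42, 40]
t=14: [31, 29, 26, 27, 28, 31, 29, 26, 27, 28]
t=15: [43, 42, 40, 40, 41, 43, 42, 40, 40, 41]
t=16: [25, 27, 29, 29, 28, 25, 27, 29, 29, 28]
t=17: [38, 40, 42, 42, 42, 38, 40, 42, 42, 42]
t=18: [31, 30, 27, 27, 27, 31, 30, 27, 27, 27]
t=19: [43, 43, 41, 40, 40, 43, 43, 41, 40, 40]
t=20: [25, 25, 27, 29, 30, 25, 25, 27, 29, 30]
t=21: [37, 37, 40, 42, 44, 37, 37, 40, 42, 44]
t=22: [34, 33, 30, 27, 25, 34, 33, 30, 27, 25]
t=23: [39, 41, 42, 40, 38, 39, 41, 42, 40, 38]
t=24: [29, 28, 28, 30, 31, 29, 28, 28, 30, 31]
t=25: [42, 42, 42, 43, 43, 42, 42, 42, 43, 43]
t=26: [27, 27, 26, 25, 25, 27, 27, 26, 25, 25]
t=27: [40, 39, 38, 37, 37, 40, 39, 38, 37, 37]
t=28: [30, 31, 32, 33, 34, 30, 31, 32, 33, 34]
t=29: [44, 43, 41, 40, 39, 44, 43, 41, 40, 39]
t=30: [24, 25, 27, 29, 30, 24, 25, 27, 29, 30]
t=31: [36, 37, 40, 42, 44, 36, 37, 40, 42, 44]
t=32: [35, 33, 30, 27, 25, 35, 33, 30, 27, 25]
t=33: [38, 40, 42, 40, 38, 38, 40, 42, 40, 38]
t=34: [31, 30, 28, 30, 31, 31, 30, 28, 30, 31]
t=35: [43, 43, 43, 43, 43, 43, 43, 43, 43, 43]
t=36: [25, 25, 25, 25, 25, 25, 25, 25, 25, 25]
t=37: [37, 37, 37, 37, 37, 37, 37, 37, 37, 37]
t=38: [34, 34, 34, 34, 34, 34, 34, 34, 34, 34]
t=39: [39, 39, 39, 39, 39, 39, 39, 39, 39, 39]
t=40: [31, 31, 31, 31, 31, 31, 31, 31, 31, 31]
t=41: [43, 43, 43, 43, 43, 43, 43, 43, 43, 43]

Answer: 6
Key observation: The state at step 35, [43, 43, 43, 43, 43, 43, 43, 43, 43, 43], reappears at step 41 — and no state repeats earlier — so the cycle the system enters has period 6.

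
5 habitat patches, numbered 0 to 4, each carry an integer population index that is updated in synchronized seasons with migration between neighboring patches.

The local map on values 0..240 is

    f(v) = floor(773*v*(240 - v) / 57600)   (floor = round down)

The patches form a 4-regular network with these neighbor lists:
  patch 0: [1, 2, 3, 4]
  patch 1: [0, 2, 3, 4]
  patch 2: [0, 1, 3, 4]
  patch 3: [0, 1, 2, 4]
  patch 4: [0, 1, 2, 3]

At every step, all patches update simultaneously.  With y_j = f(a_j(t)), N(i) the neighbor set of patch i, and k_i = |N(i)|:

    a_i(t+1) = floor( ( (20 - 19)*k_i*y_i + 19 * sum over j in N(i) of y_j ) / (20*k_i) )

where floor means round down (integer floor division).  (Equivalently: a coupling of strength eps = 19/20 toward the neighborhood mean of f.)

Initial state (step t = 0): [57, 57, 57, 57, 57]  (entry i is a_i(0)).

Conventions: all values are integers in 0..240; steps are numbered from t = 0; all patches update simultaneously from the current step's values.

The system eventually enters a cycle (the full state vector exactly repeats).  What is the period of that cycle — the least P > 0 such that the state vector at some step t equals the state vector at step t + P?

Answer: 2
Key observation: The state at step 8, [193, 193, 193, 193, 193], reappears at step 10 — and no state repeats earlier — so the cycle the system enters has period 2.

Derivation:
t=0: [57, 57, 57, 57, 57]
t=1: [139, 139, 139, 139, 139]
t=2: [188, 188, 188, 188, 188]
t=3: [131, 131, 131, 131, 131]
t=4: [191, 191, 191, 191, 191]
t=5: [125, 125, 125, 125, 125]
t=6: [192, 192, 192, 192, 192]
t=7: [123, 123, 123, 123, 123]
t=8: [193, 193, 193, 193, 193]
t=9: [121, 121, 121, 121, 121]
t=10: [193, 193, 193, 193, 193]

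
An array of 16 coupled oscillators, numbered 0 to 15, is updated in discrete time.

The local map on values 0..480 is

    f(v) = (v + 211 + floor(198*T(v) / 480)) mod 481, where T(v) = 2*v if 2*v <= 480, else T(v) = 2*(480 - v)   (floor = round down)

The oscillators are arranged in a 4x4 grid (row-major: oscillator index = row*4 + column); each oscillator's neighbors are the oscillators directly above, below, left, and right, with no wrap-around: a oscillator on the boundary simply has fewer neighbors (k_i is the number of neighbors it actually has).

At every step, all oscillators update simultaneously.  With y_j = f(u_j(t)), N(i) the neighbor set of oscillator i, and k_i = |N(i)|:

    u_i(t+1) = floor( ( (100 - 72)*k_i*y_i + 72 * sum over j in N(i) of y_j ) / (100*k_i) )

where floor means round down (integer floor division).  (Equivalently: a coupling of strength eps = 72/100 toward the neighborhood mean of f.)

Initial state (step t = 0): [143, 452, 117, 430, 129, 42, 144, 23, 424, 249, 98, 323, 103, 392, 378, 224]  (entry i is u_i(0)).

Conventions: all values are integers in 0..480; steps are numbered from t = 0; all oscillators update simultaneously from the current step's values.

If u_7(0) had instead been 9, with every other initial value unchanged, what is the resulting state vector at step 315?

Answer: [182, 182, 182, 182, 182, 182, 182, 182, 182, 182, 182, 182, 182, 182, 182, 182]
Key observation: The state at step 33, [182, 182, 182, 182, 182, 182, 182, 182, 182, 182, 182, 182, 182, 182, 182, 182], reappears at step 36: the system is in a cycle of period 3 from step 33 on.  Therefore the state at step 315 equals the state at step 33 + ((315 - 33) mod 3) = 33, which is [182, 182, 182, 182, 182, 182, 182, 182, 182, 182, 182, 182, 182, 182, 182, 182].

Derivation:
t=0: [143, 452, 117, 430, 129, 42, 144, 9, 424, 249, 98, 323, 103, 392, 378, 224]
t=1: [366, 341, 329, 290, 354, 313, 371, 269, 299, 239, 291, 231, 253, 236, 226, 173]
t=2: [187, 184, 183, 177, 183, 181, 181, 172, 175, 171, 166, 136, 169, 159, 131, 118]
t=3: [65, 64, 60, 53, 60, 58, 52, 149, 48, 40, 190, 248, 35, 132, 240, 446]
t=4: [325, 323, 314, 201, 315, 310, 213, 187, 294, 284, 187, 114, 346, 300, 222, 178]
t=5: [181, 181, 145, 117, 180, 168, 123, 171, 179, 158, 172, 164, 179, 168, 110, 214]
t=6: [59, 153, 353, 304, 52, 112, 229, 224, 47, 35, 172, 57, 48, 126, 162, 192]
t=7: [202, 223, 132, 167, 332, 248, 182, 192, 293, 291, 149, 150, 348, 266, 142, 144]
t=8: [142, 210, 181, 200, 158, 147, 143, 46, 180, 142, 128, 133, 177, 247, 286, 302]
t=9: [178, 273, 179, 154, 246, 327, 361, 326, 146, 338, 406, 346, 96, 215, 239, 276]
t=10: [138, 118, 105, 89, 218, 180, 164, 143, 311, 228, 185, 185, 323, 211, 164, 175]
t=11: [328, 340, 311, 418, 203, 147, 187, 244, 159, 116, 67, 159, 157, 117, 63, 48]
t=12: [153, 253, 159, 181, 191, 274, 228, 116, 134, 344, 244, 197, 164, 301, 344, 207]
t=13: [91, 96, 95, 175, 174, 152, 181, 188, 197, 227, 156, 192, 236, 146, 160, 128]
t=14: [261, 292, 226, 178, 126, 116, 102, 65, 109, 145, 59, 149, 248, 211, 230, 161]
t=15: [270, 225, 190, 184, 363, 386, 329, 200, 374, 360, 273, 161, 235, 222, 151, 60]
t=16: [166, 145, 114, 79, 186, 180, 147, 91, 182, 177, 120, 147, 161, 122, 152, 99]
t=17: [204, 255, 431, 385, 55, 209, 365, 420, 52, 191, 303, 421, 184, 141, 302, 284]
t=18: [201, 146, 188, 198, 211, 165, 177, 195, 194, 213, 166, 188, 296, 208, 247, 184]
t=19: [240, 181, 169, 82, 82, 146, 54, 75, 121, 79, 83, 64, 119, 141, 96, 105]
t=20: [198, 180, 185, 239, 359, 328, 306, 336, 395, 412, 349, 358, 443, 411, 403, 369]
t=21: [114, 98, 115, 136, 165, 163, 161, 179, 195, 192, 189, 187, 197, 198, 192, 191]
t=22: [268, 316, 326, 299, 136, 101, 110, 148, 71, 72, 66, 69, 88, 85, 80, 76]
t=23: [278, 230, 236, 115, 346, 361, 278, 222, 376, 353, 352, 257, 358, 359, 351, 347]
t=24: [169, 167, 223, 223, 185, 178, 169, 221, 188, 188, 181, 169, 189, 187, 187, 180]
t=25: [47, 64, 88, 134, 58, 53, 79, 88, 71, 66, 56, 70, 72, 72, 65, 55]
t=26: [314, 325, 376, 394, 314, 325, 344, 379, 332, 327, 331, 333, 341, 336, 323, 327]
t=27: [180, 183, 188, 192, 181, 182, 186, 189, 183, 183, 183, 185, 184, 183, 182, 183]
t=28: [60, 63, 71, 75, 60, 63, 68, 72, 62, 62, 64, 66, 63, 63, 62, 64]
t=29: [321, 327, 336, 342, 322, 325, 333, 338, 323, 324, 328, 331, 324, 324, 325, 327]
t=30: [182, 182, 184, 184, 182, 182, 183, 184, 182, 182, 182, 183, 182, 182, 182, 182]
t=31: [62, 62, 63, 65, 62, 62, 63, 64, 62, 62, 62, 63, 62, 62, 62, 62]
t=32: [324, 324, 325, 326, 324, 324, 325, 326, 324, 324, 324, 325, 324, 324, 324, 324]
t=33: [182, 182, 182, 182, 182, 182, 182, 182, 182, 182, 182, 182, 182, 182, 182, 182]
t=34: [62, 62, 62, 62, 62, 62, 62, 62, 62, 62, 62, 62, 62, 62, 62, 62]
t=35: [324, 324, 324, 324, 324, 324, 324, 324, 324, 324, 324, 324, 324, 324, 324, 324]
t=36: [182, 182, 182, 182, 182, 182, 182, 182, 182, 182, 182, 182, 182, 182, 182, 182]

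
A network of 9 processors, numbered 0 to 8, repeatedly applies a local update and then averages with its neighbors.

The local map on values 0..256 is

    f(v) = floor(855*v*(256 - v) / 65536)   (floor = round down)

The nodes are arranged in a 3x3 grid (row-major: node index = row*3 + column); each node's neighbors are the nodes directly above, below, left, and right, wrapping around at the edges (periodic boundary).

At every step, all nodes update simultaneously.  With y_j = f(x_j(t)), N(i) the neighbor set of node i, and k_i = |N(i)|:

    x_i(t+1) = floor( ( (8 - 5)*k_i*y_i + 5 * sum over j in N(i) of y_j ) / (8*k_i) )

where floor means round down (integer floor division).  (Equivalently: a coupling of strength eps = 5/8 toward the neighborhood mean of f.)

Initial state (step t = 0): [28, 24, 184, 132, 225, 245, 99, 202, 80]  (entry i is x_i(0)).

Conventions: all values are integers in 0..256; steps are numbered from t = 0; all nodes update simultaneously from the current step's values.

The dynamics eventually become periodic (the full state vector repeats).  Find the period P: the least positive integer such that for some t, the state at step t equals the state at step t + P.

Answer: 4
Key observation: The state at step 6, [212, 212, 212, 212, 212, 212, 212, 212, 212], reappears at step 10 — and no state repeats earlier — so the cycle the system enters has period 4.

Derivation:
t=0: [28, 24, 184, 132, 225, 245, 99, 202, 80]
t=1: [134, 103, 122, 143, 105, 115, 172, 138, 154]
t=2: [207, 208, 210, 206, 208, 209, 201, 204, 205]
t=3: [132, 130, 129, 133, 131, 130, 138, 136, 134]
t=4: [212, 212, 213, 212, 212, 213, 212, 212, 212]
t=5: [120, 120, 119, 120, 120, 119, 121, 121, 120]
t=6: [212, 212, 212, 212, 212, 212, 212, 212, 212]
t=7: [121, 121, 121, 121, 121, 121, 121, 121, 121]
t=8: [213, 213, 213, 213, 213, 213, 213, 213, 213]
t=9: [119, 119, 119, 119, 119, 119, 119, 119, 119]
t=10: [212, 212, 212, 212, 212, 212, 212, 212, 212]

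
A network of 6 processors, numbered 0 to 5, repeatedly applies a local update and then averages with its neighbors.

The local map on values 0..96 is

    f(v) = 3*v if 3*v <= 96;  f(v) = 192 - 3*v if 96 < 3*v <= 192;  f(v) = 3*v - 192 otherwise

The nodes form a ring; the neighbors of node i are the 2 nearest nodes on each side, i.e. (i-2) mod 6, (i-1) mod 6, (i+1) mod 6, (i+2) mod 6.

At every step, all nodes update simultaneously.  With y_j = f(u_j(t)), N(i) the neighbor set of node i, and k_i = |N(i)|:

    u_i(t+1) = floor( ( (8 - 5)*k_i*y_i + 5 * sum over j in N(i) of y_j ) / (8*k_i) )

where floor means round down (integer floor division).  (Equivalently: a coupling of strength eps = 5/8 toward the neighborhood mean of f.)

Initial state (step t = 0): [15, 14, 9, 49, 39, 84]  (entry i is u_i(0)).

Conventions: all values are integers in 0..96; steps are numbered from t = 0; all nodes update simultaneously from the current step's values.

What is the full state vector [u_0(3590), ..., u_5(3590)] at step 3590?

Answer: [72, 73, 73, 72, 72, 72]
Key observation: The state at step 25, [24, 25, 25, 24, 24, 24], reappears at step 27: the system is in a cycle of period 2 from step 25 on.  Therefore the state at step 3590 equals the state at step 25 + ((3590 - 25) mod 2) = 26, which is [72, 73, 73, 72, 72, 72].

Derivation:
t=0: [15, 14, 9, 49, 39, 84]
t=1: [48, 43, 42, 48, 55, 54]
t=2: [47, 53, 53, 47, 40, 40]
t=3: [51, 44, 44, 51, 59, 59]
t=4: [38, 46, 46, 38, 29, 29]
t=5: [73, 66, 66, 73, 79, 79]
t=6: [26, 18, 18, 26, 33, 33]
t=7: [75, 67, 67, 75, 82, 82]
t=8: [32, 23, 23, 32, 40, 40]
t=9: [80, 77, 77, 80, 79, 79]
t=10: [44, 42, 42, 44, 45, 45]
t=11: [60, 62, 62, 60, 59, 59]
t=12: [11, 9, 9, 11, 12, 12]
t=13: [32, 30, 30, 32, 33, 33]
t=14: [93, 92, 92, 93, 93, 93]
t=15: [86, 85, 85, 86, 86, 86]
t=16: [65, 64, 64, 65, 65, 65]
t=17: [2, 1, 1, 2, 2, 2]
t=18: [5, 4, 4, 5, 5, 5]
t=19: [14, 13, 13, 14, 14, 14]
t=20: [41, 40, 40, 41, 41, 41]
t=21: [69, 70, 70, 69, 69, 69]
t=22: [15, 16, 16, 15, 15, 15]
t=23: [45, 46, 46, 45, 45, 45]
t=24: [56, 55, 55, 56, 56, 56]
t=25: [24, 25, 25, 24, 24, 24]
t=26: [72, 73, 73, 72, 72, 72]
t=27: [24, 25, 25, 24, 24, 24]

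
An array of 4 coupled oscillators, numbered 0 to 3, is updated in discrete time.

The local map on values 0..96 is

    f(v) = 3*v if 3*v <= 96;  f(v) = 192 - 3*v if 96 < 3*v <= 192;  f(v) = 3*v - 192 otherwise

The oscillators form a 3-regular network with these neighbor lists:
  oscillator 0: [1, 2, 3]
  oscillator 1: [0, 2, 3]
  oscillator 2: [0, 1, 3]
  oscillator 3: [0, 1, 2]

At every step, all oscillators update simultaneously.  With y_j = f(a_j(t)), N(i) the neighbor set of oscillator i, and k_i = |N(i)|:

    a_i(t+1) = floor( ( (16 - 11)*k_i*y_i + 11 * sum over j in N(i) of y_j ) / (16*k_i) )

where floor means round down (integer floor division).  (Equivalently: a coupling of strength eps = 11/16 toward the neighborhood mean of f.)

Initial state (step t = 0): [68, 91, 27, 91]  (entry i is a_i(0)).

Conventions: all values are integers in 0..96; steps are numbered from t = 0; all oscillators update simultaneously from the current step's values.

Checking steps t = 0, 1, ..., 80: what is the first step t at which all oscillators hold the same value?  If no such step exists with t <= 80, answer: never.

Answer: 3
Key observation: Synchronization is absorbing here: once all oscillators are equal they stay equal, and step 3 is the first all-equal step.

Derivation:
t=0: [68, 91, 27, 91]  (not all equal)
t=1: [59, 65, 65, 65]  (not all equal)
t=2: [6, 5, 5, 5]  (not all equal)
t=3: [15, 15, 15, 15]  (all equal)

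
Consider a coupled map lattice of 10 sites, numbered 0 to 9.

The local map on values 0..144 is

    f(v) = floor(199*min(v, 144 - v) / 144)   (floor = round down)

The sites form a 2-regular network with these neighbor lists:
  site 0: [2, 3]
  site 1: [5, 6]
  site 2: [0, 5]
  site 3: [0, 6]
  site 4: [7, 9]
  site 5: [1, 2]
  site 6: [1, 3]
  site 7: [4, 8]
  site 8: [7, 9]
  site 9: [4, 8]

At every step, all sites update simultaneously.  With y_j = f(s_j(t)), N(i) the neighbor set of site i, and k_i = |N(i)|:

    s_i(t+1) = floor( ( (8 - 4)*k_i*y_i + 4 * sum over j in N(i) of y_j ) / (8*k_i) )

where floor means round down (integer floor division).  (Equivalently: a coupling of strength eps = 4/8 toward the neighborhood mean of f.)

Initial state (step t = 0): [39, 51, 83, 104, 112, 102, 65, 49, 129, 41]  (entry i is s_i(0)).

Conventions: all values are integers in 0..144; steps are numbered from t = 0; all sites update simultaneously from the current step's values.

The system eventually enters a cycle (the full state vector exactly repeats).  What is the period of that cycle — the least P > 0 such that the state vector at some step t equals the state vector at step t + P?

Simulating step by step:
t=0: [39, 51, 83, 104, 112, 102, 65, 49, 129, 41]
t=1: [61, 71, 69, 63, 52, 67, 75, 49, 40, 44]
t=2: [87, 95, 91, 88, 67, 94, 93, 65, 59, 61]
t=3: [76, 68, 73, 75, 89, 69, 71, 87, 83, 85]
t=4: [94, 94, 96, 95, 77, 95, 96, 79, 81, 80]
t=5: [67, 67, 67, 67, 90, 67, 67, 89, 87, 88]
t=6: [92, 92, 92, 92, 75, 92, 92, 76, 77, 76]
t=7: [71, 71, 71, 71, 94, 71, 71, 93, 92, 93]
t=8: [98, 98, 98, 98, 69, 98, 98, 70, 70, 70]
t=9: [63, 63, 63, 63, 95, 63, 63, 95, 96, 95]
t=10: [87, 87, 87, 87, 67, 87, 87, 66, 66, 66]
t=11: [78, 78, 78, 78, 91, 78, 78, 91, 91, 91]
t=12: [91, 91, 91, 91, 73, 91, 91, 73, 73, 73]
t=13: [73, 73, 73, 73, 98, 73, 73, 98, 98, 98]
t=14: [98, 98, 98, 98, 63, 98, 98, 63, 63, 63]
t=15: [63, 63, 63, 63, 87, 63, 63, 87, 87, 87]
t=16: [87, 87, 87, 87, 78, 87, 87, 78, 78, 78]
t=17: [78, 78, 78, 78, 91, 78, 78, 91, 91, 91]

Answer: 6
Key observation: The state at step 11, [78, 78, 78, 78, 91, 78, 78, 91, 91, 91], reappears at step 17 — and no state repeats earlier — so the cycle the system enters has period 6.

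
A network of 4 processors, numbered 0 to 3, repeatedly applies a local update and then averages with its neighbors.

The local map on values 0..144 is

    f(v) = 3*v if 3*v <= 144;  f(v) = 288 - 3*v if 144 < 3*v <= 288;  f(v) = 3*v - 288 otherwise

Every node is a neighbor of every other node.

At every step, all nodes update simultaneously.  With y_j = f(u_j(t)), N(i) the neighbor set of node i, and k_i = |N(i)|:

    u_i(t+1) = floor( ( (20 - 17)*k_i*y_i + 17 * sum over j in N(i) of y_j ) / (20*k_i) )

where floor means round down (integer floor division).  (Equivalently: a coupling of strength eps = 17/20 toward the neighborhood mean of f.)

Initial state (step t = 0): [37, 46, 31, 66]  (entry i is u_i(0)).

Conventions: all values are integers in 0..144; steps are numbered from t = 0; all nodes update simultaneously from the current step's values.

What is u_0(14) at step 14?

Simulating step by step:
t=0: [37, 46, 31, 66]
t=1: [107, 104, 110, 110]
t=2: [35, 36, 34, 34]
t=3: [104, 103, 104, 104]
t=4: [23, 23, 23, 23]
t=5: [69, 69, 69, 69]
t=6: [81, 81, 81, 81]
t=7: [45, 45, 45, 45]
t=8: [135, 135, 135, 135]
t=9: [117, 117, 117, 117]
t=10: [63, 63, 63, 63]
t=11: [99, 99, 99, 99]
t=12: [9, 9, 9, 9]
t=13: [27, 27, 27, 27]
t=14: [81, 81, 81, 81]

Answer: u_0(14) = 81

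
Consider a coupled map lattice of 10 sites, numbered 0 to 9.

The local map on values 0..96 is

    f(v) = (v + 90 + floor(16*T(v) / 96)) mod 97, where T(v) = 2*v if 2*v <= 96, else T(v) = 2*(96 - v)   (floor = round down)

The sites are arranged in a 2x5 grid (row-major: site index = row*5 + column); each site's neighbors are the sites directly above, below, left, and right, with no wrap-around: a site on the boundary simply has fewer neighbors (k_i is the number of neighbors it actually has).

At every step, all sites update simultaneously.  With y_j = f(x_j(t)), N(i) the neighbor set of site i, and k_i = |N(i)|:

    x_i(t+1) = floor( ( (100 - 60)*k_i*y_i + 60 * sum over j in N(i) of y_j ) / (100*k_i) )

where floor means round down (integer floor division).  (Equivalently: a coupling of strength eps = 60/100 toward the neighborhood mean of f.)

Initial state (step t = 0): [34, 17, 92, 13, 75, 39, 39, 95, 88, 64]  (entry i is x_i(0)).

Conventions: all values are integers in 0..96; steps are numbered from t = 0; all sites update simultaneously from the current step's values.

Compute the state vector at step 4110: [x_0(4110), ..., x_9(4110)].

Simulating step by step:
t=0: [34, 17, 92, 13, 75, 39, 39, 95, 88, 64]
t=1: [33, 39, 57, 52, 53, 42, 47, 78, 66, 74]
t=2: [43, 49, 61, 62, 63, 47, 56, 68, 69, 68]
t=3: [53, 58, 64, 67, 67, 55, 61, 67, 69, 69]
t=4: [61, 63, 67, 69, 69, 61, 64, 68, 70, 70]
t=5: [65, 67, 69, 70, 71, 65, 67, 69, 70, 71]
t=6: [68, 69, 70, 71, 71, 68, 69, 70, 71, 71]
t=7: [70, 70, 71, 71, 72, 70, 70, 71, 71, 72]
t=8: [71, 71, 71, 72, 72, 71, 71, 71, 72, 72]
t=9: [72, 72, 72, 72, 73, 72, 72, 72, 72, 73]
t=10: [73, 73, 73, 73, 73, 73, 73, 73, 73, 73]
t=11: [73, 73, 73, 73, 73, 73, 73, 73, 73, 73]

Answer: [73, 73, 73, 73, 73, 73, 73, 73, 73, 73]
Key observation: The state at step 10, [73, 73, 73, 73, 73, 73, 73, 73, 73, 73], reappears at step 11: the system is in a cycle of period 1 from step 10 on.  Therefore the state at step 4110 equals the state at step 10 + ((4110 - 10) mod 1) = 10, which is [73, 73, 73, 73, 73, 73, 73, 73, 73, 73].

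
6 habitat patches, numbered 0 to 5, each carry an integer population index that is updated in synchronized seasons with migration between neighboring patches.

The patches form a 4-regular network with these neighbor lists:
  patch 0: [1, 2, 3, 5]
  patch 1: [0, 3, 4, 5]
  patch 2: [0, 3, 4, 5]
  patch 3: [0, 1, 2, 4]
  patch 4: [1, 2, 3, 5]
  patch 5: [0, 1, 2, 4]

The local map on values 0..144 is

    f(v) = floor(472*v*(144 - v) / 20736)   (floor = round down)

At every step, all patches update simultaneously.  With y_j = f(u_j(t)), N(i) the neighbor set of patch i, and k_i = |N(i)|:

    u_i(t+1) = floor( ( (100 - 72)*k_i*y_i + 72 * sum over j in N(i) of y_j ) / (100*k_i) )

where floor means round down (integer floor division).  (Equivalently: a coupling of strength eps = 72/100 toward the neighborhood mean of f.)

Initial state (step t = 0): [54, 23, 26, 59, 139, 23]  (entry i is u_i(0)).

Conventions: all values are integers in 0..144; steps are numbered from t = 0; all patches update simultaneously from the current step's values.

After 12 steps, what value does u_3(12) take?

Simulating step by step:
t=0: [54, 23, 26, 59, 139, 23]
t=1: [86, 72, 73, 78, 59, 63]
t=2: [115, 115, 115, 115, 116, 115]
t=3: [75, 74, 74, 74, 74, 74]
t=4: [117, 117, 117, 117, 117, 117]
t=5: [71, 71, 71, 71, 71, 71]
t=6: [117, 117, 117, 117, 117, 117]
t=7: [71, 71, 71, 71, 71, 71]
t=8: [117, 117, 117, 117, 117, 117]
t=9: [71, 71, 71, 71, 71, 71]
t=10: [117, 117, 117, 117, 117, 117]
t=11: [71, 71, 71, 71, 71, 71]
t=12: [117, 117, 117, 117, 117, 117]

Answer: u_3(12) = 117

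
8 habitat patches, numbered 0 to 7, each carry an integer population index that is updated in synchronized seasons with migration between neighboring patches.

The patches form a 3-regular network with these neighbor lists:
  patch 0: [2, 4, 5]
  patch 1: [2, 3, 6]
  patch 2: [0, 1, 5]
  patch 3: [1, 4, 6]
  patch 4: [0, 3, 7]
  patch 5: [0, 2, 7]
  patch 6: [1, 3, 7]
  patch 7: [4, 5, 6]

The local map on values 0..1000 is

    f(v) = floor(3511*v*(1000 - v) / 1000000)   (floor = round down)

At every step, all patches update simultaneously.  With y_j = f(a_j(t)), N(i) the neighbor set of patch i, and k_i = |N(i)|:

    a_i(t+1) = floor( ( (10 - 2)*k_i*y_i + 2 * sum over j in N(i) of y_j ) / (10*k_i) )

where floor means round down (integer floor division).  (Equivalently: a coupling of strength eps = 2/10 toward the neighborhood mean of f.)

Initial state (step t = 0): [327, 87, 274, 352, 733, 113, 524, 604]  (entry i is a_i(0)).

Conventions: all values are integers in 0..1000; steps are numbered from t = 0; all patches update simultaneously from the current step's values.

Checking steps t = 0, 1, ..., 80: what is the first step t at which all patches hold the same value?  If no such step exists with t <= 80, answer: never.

Answer: never
Key observation: The state at step 35 reappears at step 39 — the system is in a cycle of period 4 from step 35 on.  No step 0..39 is synchronized, and the cycle repeats forever, so no step up to 80 (or ever) has all patches equal.

Derivation:
t=0: [327, 87, 274, 352, 733, 113, 524, 604]  (not all equal)
t=1: [733, 380, 651, 762, 710, 434, 827, 798]  (not all equal)
t=2: [708, 790, 796, 645, 703, 826, 536, 591]  (not all equal)
t=3: [700, 615, 576, 788, 744, 546, 847, 819]  (not all equal)
t=4: [749, 791, 848, 599, 657, 836, 492, 548]  (not all equal)
t=5: [642, 608, 476, 824, 790, 516, 854, 838]  (not all equal)
t=6: [800, 790, 867, 530, 585, 844, 471, 507]  (not all equal)
t=7: [563, 609, 430, 853, 835, 492, 854, 847]  (not all equal)
t=8: [838, 784, 859, 469, 503, 846, 464, 483]  (not all equal)
t=9: [498, 620, 441, 855, 850, 484, 854, 847]  (not all equal)
t=10: [847, 777, 864, 462, 475, 847, 464, 480]  (not all equal)
t=11: [479, 630, 430, 854, 846, 479, 855, 847]  (not all equal)
t=12: [847, 769, 859, 463, 483, 846, 461, 481]  (not all equal)
t=13: [480, 643, 442, 855, 847, 482, 855, 847]  (not all equal)
t=14: [847, 759, 862, 460, 480, 847, 460, 480]  (not all equal)
t=15: [479, 657, 436, 856, 847, 479, 856, 847]  (not all equal)
t=16: [847, 747, 859, 457, 480, 847, 457, 480]  (not all equal)
t=17: [480, 674, 444, 857, 847, 480, 857, 847]  (not all equal)
t=18: [847, 731, 861, 454, 480, 847, 454, 480]  (not all equal)
t=19: [479, 696, 442, 858, 847, 479, 858, 847]  (not all equal)
t=20: [847, 708, 858, 449, 480, 847, 449, 480]  (not all equal)
t=21: [480, 724, 450, 859, 847, 480, 859, 847]  (not all equal)
t=22: [847, 675, 857, 445, 480, 847, 445, 480]  (not all equal)
t=23: [480, 760, 455, 861, 847, 480, 861, 847]  (not all equal)
t=24: [847, 626, 855, 436, 479, 847, 436, 479]  (not all equal)
t=25: [480, 801, 463, 861, 847, 480, 861, 847]  (not all equal)
t=26: [847, 561, 851, 431, 479, 847, 431, 479]  (not all equal)
t=27: [481, 835, 474, 862, 846, 481, 862, 846]  (not all equal)
t=28: [848, 500, 849, 424, 482, 848, 424, 482]  (not all equal)
t=29: [480, 845, 478, 859, 846, 480, 859, 846]  (not all equal)
t=30: [848, 482, 848, 429, 482, 848, 429, 482]  (not all equal)
t=31: [480, 845, 480, 862, 846, 480, 862, 846]  (not all equal)
t=32: [848, 481, 848, 422, 482, 848, 422, 482]  (not all equal)
t=33: [480, 845, 480, 858, 846, 480, 858, 846]  (not all equal)
t=34: [848, 482, 848, 431, 482, 848, 431, 482]  (not all equal)
t=35: [480, 845, 480, 863, 846, 480, 863, 846]  (not all equal)
t=36: [848, 480, 848, 420, 482, 848, 420, 482]  (not all equal)
t=37: [480, 844, 480, 857, 846, 480, 857, 846]  (not all equal)
t=38: [848, 485, 848, 433, 483, 848, 433, 483]  (not all equal)
t=39: [480, 845, 480, 863, 846, 480, 863, 846]  (not all equal)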